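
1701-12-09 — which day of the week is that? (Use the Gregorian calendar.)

Friday

Doomsday rule: the anchor day for the 1700s is Sunday. For year 01: 1÷12 = 0 r 1, and 1÷4 = 0, so 0+1+0 = 1.
Sunday + 1 ≡ Monday — that's 1701's doomsday.
In December the doomsday date is Dec 12.
Dec 9 is 3 days before Dec 12; 3 mod 7 = 3, so Monday − 3 = Friday.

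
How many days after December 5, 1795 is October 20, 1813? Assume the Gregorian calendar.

6528

Dec 5, 1795 → Dec 5, 1796: 366 days (Feb 29, 1796 is in that span).
Dec 5, 1796 → Dec 5, 1797: 365 days.
Dec 5, 1797 → Dec 5, 1798: 365 days.
Dec 5, 1798 → Dec 5, 1799: 365 days.
Dec 5, 1799 → Dec 5, 1800: 365 days.
Dec 5, 1800 → Dec 5, 1801: 365 days.
Dec 5, 1801 → Dec 5, 1802: 365 days.
Dec 5, 1802 → Dec 5, 1803: 365 days.
Dec 5, 1803 → Dec 5, 1804: 366 days (Feb 29, 1804 is in that span).
Dec 5, 1804 → Dec 5, 1805: 365 days.
Dec 5, 1805 → Dec 5, 1806: 365 days.
Dec 5, 1806 → Dec 5, 1807: 365 days.
Dec 5, 1807 → Dec 5, 1808: 366 days (Feb 29, 1808 is in that span).
Dec 5, 1808 → Dec 5, 1809: 365 days.
Dec 5, 1809 → Dec 5, 1810: 365 days.
Dec 5, 1810 → Dec 5, 1811: 365 days.
Dec 5, 1811 → Dec 5, 1812: 366 days (Feb 29, 1812 is in that span).
Dec 5, 1812 → Jan 5, 1813: 31 days (December has 31).
Jan 5, 1813 → Feb 5, 1813: 31 days (January has 31).
Feb 5, 1813 → Mar 5, 1813: 28 days (February has 28).
Mar 5, 1813 → Apr 5, 1813: 31 days (March has 31).
Apr 5, 1813 → May 5, 1813: 30 days (April has 30).
May 5, 1813 → Jun 5, 1813: 31 days (May has 31).
Jun 5, 1813 → Jul 5, 1813: 30 days (June has 30).
Jul 5, 1813 → Aug 5, 1813: 31 days (July has 31).
Aug 5, 1813 → Sep 5, 1813: 31 days (August has 31).
Sep 5, 1813 → Oct 5, 1813: 30 days (September has 30).
Oct 5, 1813 → Oct 20, 1813: 15 days.
Total: 6528 days.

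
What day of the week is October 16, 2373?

Tuesday

Doomsday rule: the anchor day for the 2300s is Wednesday. For year 73: 73÷12 = 6 r 1, and 1÷4 = 0, so 6+1+0 = 7.
Wednesday + 7 ≡ Wednesday — that's 2373's doomsday.
In October the doomsday date is Oct 10.
Oct 16 is 6 days after Oct 10; 6 mod 7 = 6, so Wednesday + 6 = Tuesday.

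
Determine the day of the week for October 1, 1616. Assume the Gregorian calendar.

Saturday

Doomsday rule: the anchor day for the 1600s is Tuesday. For year 16: 16÷12 = 1 r 4, and 4÷4 = 1, so 1+4+1 = 6.
Tuesday + 6 ≡ Monday — that's 1616's doomsday.
In October the doomsday date is Oct 10.
Oct 1 is 9 days before Oct 10; 9 mod 7 = 2, so Monday − 2 = Saturday.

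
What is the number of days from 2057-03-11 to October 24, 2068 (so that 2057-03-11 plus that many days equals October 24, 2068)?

Mar 11, 2057 → Mar 11, 2058: 365 days.
Mar 11, 2058 → Mar 11, 2059: 365 days.
Mar 11, 2059 → Mar 11, 2060: 366 days (Feb 29, 2060 is in that span).
Mar 11, 2060 → Mar 11, 2061: 365 days.
Mar 11, 2061 → Mar 11, 2062: 365 days.
Mar 11, 2062 → Mar 11, 2063: 365 days.
Mar 11, 2063 → Mar 11, 2064: 366 days (Feb 29, 2064 is in that span).
Mar 11, 2064 → Mar 11, 2065: 365 days.
Mar 11, 2065 → Mar 11, 2066: 365 days.
Mar 11, 2066 → Mar 11, 2067: 365 days.
Mar 11, 2067 → Mar 11, 2068: 366 days (Feb 29, 2068 is in that span).
Mar 11, 2068 → Apr 11, 2068: 31 days (March has 31).
Apr 11, 2068 → May 11, 2068: 30 days (April has 30).
May 11, 2068 → Jun 11, 2068: 31 days (May has 31).
Jun 11, 2068 → Jul 11, 2068: 30 days (June has 30).
Jul 11, 2068 → Aug 11, 2068: 31 days (July has 31).
Aug 11, 2068 → Sep 11, 2068: 31 days (August has 31).
Sep 11, 2068 → Oct 11, 2068: 30 days (September has 30).
Oct 11, 2068 → Oct 24, 2068: 13 days.
Total: 4245 days.

4245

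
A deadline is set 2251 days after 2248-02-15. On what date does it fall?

April 15, 2254

+366 (one year; includes Feb 29, 2248) → Feb 15, 2249 (1885 left).
+365 (one year) → Feb 15, 2250 (1520 left).
+365 (one year) → Feb 15, 2251 (1155 left).
+365 (one year) → Feb 15, 2252 (790 left).
+366 (one year; includes Feb 29, 2252) → Feb 15, 2253 (424 left).
+365 (one year) → Feb 15, 2254 (59 left).
Feb has 28 days: +14 → Mar 1, 2254 (45 left).
Mar has 31 days: +31 → Apr 1, 2254 (14 left).
+14 → Apr 15, 2254.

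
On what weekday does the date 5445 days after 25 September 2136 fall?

Sep 25, 2136 is a Tuesday.
5445 mod 7 = 6, so 5445 days after a Tuesday is Tuesday + 6 = Monday.

Monday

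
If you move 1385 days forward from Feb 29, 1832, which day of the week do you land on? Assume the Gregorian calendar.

Tuesday

First find the weekday of Feb 29, 1832. Doomsday rule: the anchor day for the 1800s is Friday. For year 32: 32÷12 = 2 r 8, and 8÷4 = 2, so 2+8+2 = 12.
Friday + 12 ≡ Wednesday — that's 1832's doomsday.
In February the doomsday date is Feb 29 (1832 is a leap year (divisible by 4)).
Feb 29 is the doomsday itself: Wednesday.
1385 mod 7 = 6, so 1385 days after a Wednesday is Wednesday + 6 = Tuesday.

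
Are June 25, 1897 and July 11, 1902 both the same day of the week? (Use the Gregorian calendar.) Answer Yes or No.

Yes

From Jun 25, 1897 to Jul 11, 1902 is 1841 days.
1841 mod 7 = 0, so they are the same weekday.
(Jun 25, 1897 is a Friday; Jul 11, 1902 is a Friday.)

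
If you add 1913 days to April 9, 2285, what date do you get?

July 5, 2290

+365 (one year) → Apr 9, 2286 (1548 left).
+365 (one year) → Apr 9, 2287 (1183 left).
+366 (one year; includes Feb 29, 2288) → Apr 9, 2288 (817 left).
+365 (one year) → Apr 9, 2289 (452 left).
+365 (one year) → Apr 9, 2290 (87 left).
Apr has 30 days: +22 → May 1, 2290 (65 left).
May has 31 days: +31 → Jun 1, 2290 (34 left).
Jun has 30 days: +30 → Jul 1, 2290 (4 left).
+4 → Jul 5, 2290.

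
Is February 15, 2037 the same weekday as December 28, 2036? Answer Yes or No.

From Dec 28, 2036 to Feb 15, 2037 is 49 days.
49 mod 7 = 0, so they are the same weekday.
(Dec 28, 2036 is a Sunday; Feb 15, 2037 is a Sunday.)

Yes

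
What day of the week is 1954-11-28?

Doomsday rule: the anchor day for the 1900s is Wednesday. For year 54: 54÷12 = 4 r 6, and 6÷4 = 1, so 4+6+1 = 11.
Wednesday + 11 ≡ Sunday — that's 1954's doomsday.
In November the doomsday date is Nov 7.
Nov 28 is 21 days after Nov 7; 21 mod 7 = 0, so Sunday + 0 = Sunday.

Sunday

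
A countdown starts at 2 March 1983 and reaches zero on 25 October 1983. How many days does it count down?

237

Mar 2, 1983 → Apr 2, 1983: 31 days (March has 31).
Apr 2, 1983 → May 2, 1983: 30 days (April has 30).
May 2, 1983 → Jun 2, 1983: 31 days (May has 31).
Jun 2, 1983 → Jul 2, 1983: 30 days (June has 30).
Jul 2, 1983 → Aug 2, 1983: 31 days (July has 31).
Aug 2, 1983 → Sep 2, 1983: 31 days (August has 31).
Sep 2, 1983 → Oct 2, 1983: 30 days (September has 30).
Oct 2, 1983 → Oct 25, 1983: 23 days.
Total: 237 days.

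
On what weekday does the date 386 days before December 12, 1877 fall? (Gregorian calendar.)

First find the weekday of Dec 12, 1877. Doomsday rule: the anchor day for the 1800s is Friday. For year 77: 77÷12 = 6 r 5, and 5÷4 = 1, so 6+5+1 = 12.
Friday + 12 ≡ Wednesday — that's 1877's doomsday.
In December the doomsday date is Dec 12.
Dec 12 is the doomsday itself: Wednesday.
386 mod 7 = 1, so 386 days before a Wednesday is Wednesday − 1 = Tuesday.

Tuesday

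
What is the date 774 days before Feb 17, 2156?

−365 (one year) → Feb 17, 2155 (409 left).
−365 (one year) → Feb 17, 2154 (44 left).
−17 → Jan 31, 2154 (end of Jan, 31 days; 27 left).
−27 → Jan 4, 2154.

January 4, 2154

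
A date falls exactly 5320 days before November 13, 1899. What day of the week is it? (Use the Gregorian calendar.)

Monday

Nov 13, 1899 is a Monday.
5320 mod 7 = 0, so 5320 days before a Monday is Monday − 0 = Monday.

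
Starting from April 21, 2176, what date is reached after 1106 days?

+365 (one year) → Apr 21, 2177 (741 left).
+365 (one year) → Apr 21, 2178 (376 left).
Apr has 30 days: +10 → May 1, 2178 (366 left).
May has 31 days: +31 → Jun 1, 2178 (335 left).
Jun has 30 days: +30 → Jul 1, 2178 (305 left).
Jul has 31 days: +31 → Aug 1, 2178 (274 left).
Aug has 31 days: +31 → Sep 1, 2178 (243 left).
Sep has 30 days: +30 → Oct 1, 2178 (213 left).
Oct has 31 days: +31 → Nov 1, 2178 (182 left).
Nov has 30 days: +30 → Dec 1, 2178 (152 left).
Dec has 31 days: +31 → Jan 1, 2179 (121 left).
Jan has 31 days: +31 → Feb 1, 2179 (90 left).
Feb has 28 days: +28 → Mar 1, 2179 (62 left).
Mar has 31 days: +31 → Apr 1, 2179 (31 left).
Apr has 30 days: +30 → May 1, 2179 (1 left).
+1 → May 2, 2179.

May 2, 2179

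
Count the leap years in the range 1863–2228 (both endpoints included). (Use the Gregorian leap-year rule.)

89

Multiples of 4 in [1863,2228]: 92.
Of those, multiples of 100: 4 (not leap unless ÷400).
Multiples of 400: 1.
Leap years = 92 − 4 + 1 = 89.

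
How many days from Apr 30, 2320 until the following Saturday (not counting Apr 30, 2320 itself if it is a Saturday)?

Apr 30, 2320 is a Friday.
From Friday to the next Saturday is 1 day.

1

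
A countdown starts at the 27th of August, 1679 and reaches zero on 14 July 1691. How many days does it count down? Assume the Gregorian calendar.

4339

Aug 27, 1679 → Aug 27, 1680: 366 days (Feb 29, 1680 is in that span).
Aug 27, 1680 → Aug 27, 1681: 365 days.
Aug 27, 1681 → Aug 27, 1682: 365 days.
Aug 27, 1682 → Aug 27, 1683: 365 days.
Aug 27, 1683 → Aug 27, 1684: 366 days (Feb 29, 1684 is in that span).
Aug 27, 1684 → Aug 27, 1685: 365 days.
Aug 27, 1685 → Aug 27, 1686: 365 days.
Aug 27, 1686 → Aug 27, 1687: 365 days.
Aug 27, 1687 → Aug 27, 1688: 366 days (Feb 29, 1688 is in that span).
Aug 27, 1688 → Aug 27, 1689: 365 days.
Aug 27, 1689 → Aug 27, 1690: 365 days.
Aug 27, 1690 → Sep 27, 1690: 31 days (August has 31).
Sep 27, 1690 → Oct 27, 1690: 30 days (September has 30).
Oct 27, 1690 → Nov 27, 1690: 31 days (October has 31).
Nov 27, 1690 → Dec 27, 1690: 30 days (November has 30).
Dec 27, 1690 → Jan 27, 1691: 31 days (December has 31).
Jan 27, 1691 → Feb 27, 1691: 31 days (January has 31).
Feb 27, 1691 → Mar 27, 1691: 28 days (February has 28).
Mar 27, 1691 → Apr 27, 1691: 31 days (March has 31).
Apr 27, 1691 → May 27, 1691: 30 days (April has 30).
May 27, 1691 → Jun 27, 1691: 31 days (May has 31).
Jun 27, 1691 → Jul 14, 1691: 17 days.
Total: 4339 days.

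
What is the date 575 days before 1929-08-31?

−365 (one year) → Aug 31, 1928 (210 left).
−31 → Jul 31, 1928 (end of Jul, 31 days; 179 left).
−31 → Jun 30, 1928 (end of Jun, 30 days; 148 left).
−30 → May 31, 1928 (end of May, 31 days; 118 left).
−31 → Apr 30, 1928 (end of Apr, 30 days; 87 left).
−30 → Mar 31, 1928 (end of Mar, 31 days; 57 left).
−31 → Feb 29, 1928 (end of Feb, 29 days; 26 left).
−26 → Feb 3, 1928.

February 3, 1928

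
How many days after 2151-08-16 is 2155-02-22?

Aug 16, 2151 → Aug 16, 2152: 366 days (Feb 29, 2152 is in that span).
Aug 16, 2152 → Aug 16, 2153: 365 days.
Aug 16, 2153 → Aug 16, 2154: 365 days.
Aug 16, 2154 → Sep 16, 2154: 31 days (August has 31).
Sep 16, 2154 → Oct 16, 2154: 30 days (September has 30).
Oct 16, 2154 → Nov 16, 2154: 31 days (October has 31).
Nov 16, 2154 → Dec 16, 2154: 30 days (November has 30).
Dec 16, 2154 → Jan 16, 2155: 31 days (December has 31).
Jan 16, 2155 → Feb 16, 2155: 31 days (January has 31).
Feb 16, 2155 → Feb 22, 2155: 6 days.
Total: 1286 days.

1286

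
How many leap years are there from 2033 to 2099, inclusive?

Multiples of 4 in [2033,2099]: 16.
Of those, multiples of 100: 0 (not leap unless ÷400).
Multiples of 400: 0.
Leap years = 16 − 0 + 0 = 16.

16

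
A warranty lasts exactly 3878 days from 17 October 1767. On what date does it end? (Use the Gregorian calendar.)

May 30, 1778

+366 (one year; includes Feb 29, 1768) → Oct 17, 1768 (3512 left).
+365 (one year) → Oct 17, 1769 (3147 left).
+365 (one year) → Oct 17, 1770 (2782 left).
+365 (one year) → Oct 17, 1771 (2417 left).
+366 (one year; includes Feb 29, 1772) → Oct 17, 1772 (2051 left).
+365 (one year) → Oct 17, 1773 (1686 left).
+365 (one year) → Oct 17, 1774 (1321 left).
+365 (one year) → Oct 17, 1775 (956 left).
+366 (one year; includes Feb 29, 1776) → Oct 17, 1776 (590 left).
+365 (one year) → Oct 17, 1777 (225 left).
Oct has 31 days: +15 → Nov 1, 1777 (210 left).
Nov has 30 days: +30 → Dec 1, 1777 (180 left).
Dec has 31 days: +31 → Jan 1, 1778 (149 left).
Jan has 31 days: +31 → Feb 1, 1778 (118 left).
Feb has 28 days: +28 → Mar 1, 1778 (90 left).
Mar has 31 days: +31 → Apr 1, 1778 (59 left).
Apr has 30 days: +30 → May 1, 1778 (29 left).
+29 → May 30, 1778.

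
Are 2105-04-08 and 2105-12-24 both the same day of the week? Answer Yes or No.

No

From Apr 8, 2105 to Dec 24, 2105 is 260 days.
260 mod 7 = 1, so they are different weekdays.
(Apr 8, 2105 is a Wednesday; Dec 24, 2105 is a Thursday.)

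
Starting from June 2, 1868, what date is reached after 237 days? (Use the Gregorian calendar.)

January 25, 1869

Jun has 30 days: +29 → Jul 1, 1868 (208 left).
Jul has 31 days: +31 → Aug 1, 1868 (177 left).
Aug has 31 days: +31 → Sep 1, 1868 (146 left).
Sep has 30 days: +30 → Oct 1, 1868 (116 left).
Oct has 31 days: +31 → Nov 1, 1868 (85 left).
Nov has 30 days: +30 → Dec 1, 1868 (55 left).
Dec has 31 days: +31 → Jan 1, 1869 (24 left).
+24 → Jan 25, 1869.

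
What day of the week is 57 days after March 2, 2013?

Sunday

Mar 2, 2013 is a Saturday.
57 mod 7 = 1, so 57 days after a Saturday is Saturday + 1 = Sunday.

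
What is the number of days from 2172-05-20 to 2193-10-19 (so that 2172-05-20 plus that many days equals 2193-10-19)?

May 20, 2172 → May 20, 2173: 365 days.
May 20, 2173 → May 20, 2174: 365 days.
May 20, 2174 → May 20, 2175: 365 days.
May 20, 2175 → May 20, 2176: 366 days (Feb 29, 2176 is in that span).
May 20, 2176 → May 20, 2177: 365 days.
May 20, 2177 → May 20, 2178: 365 days.
May 20, 2178 → May 20, 2179: 365 days.
May 20, 2179 → May 20, 2180: 366 days (Feb 29, 2180 is in that span).
May 20, 2180 → May 20, 2181: 365 days.
May 20, 2181 → May 20, 2182: 365 days.
May 20, 2182 → May 20, 2183: 365 days.
May 20, 2183 → May 20, 2184: 366 days (Feb 29, 2184 is in that span).
May 20, 2184 → May 20, 2185: 365 days.
May 20, 2185 → May 20, 2186: 365 days.
May 20, 2186 → May 20, 2187: 365 days.
May 20, 2187 → May 20, 2188: 366 days (Feb 29, 2188 is in that span).
May 20, 2188 → May 20, 2189: 365 days.
May 20, 2189 → May 20, 2190: 365 days.
May 20, 2190 → May 20, 2191: 365 days.
May 20, 2191 → May 20, 2192: 366 days (Feb 29, 2192 is in that span).
May 20, 2192 → May 20, 2193: 365 days.
May 20, 2193 → Jun 20, 2193: 31 days (May has 31).
Jun 20, 2193 → Jul 20, 2193: 30 days (June has 30).
Jul 20, 2193 → Aug 20, 2193: 31 days (July has 31).
Aug 20, 2193 → Sep 20, 2193: 31 days (August has 31).
Sep 20, 2193 → Oct 19, 2193: 29 days.
Total: 7822 days.

7822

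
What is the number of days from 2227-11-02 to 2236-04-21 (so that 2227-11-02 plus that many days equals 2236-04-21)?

3093

Nov 2, 2227 → Nov 2, 2228: 366 days (Feb 29, 2228 is in that span).
Nov 2, 2228 → Nov 2, 2229: 365 days.
Nov 2, 2229 → Nov 2, 2230: 365 days.
Nov 2, 2230 → Nov 2, 2231: 365 days.
Nov 2, 2231 → Nov 2, 2232: 366 days (Feb 29, 2232 is in that span).
Nov 2, 2232 → Nov 2, 2233: 365 days.
Nov 2, 2233 → Nov 2, 2234: 365 days.
Nov 2, 2234 → Nov 2, 2235: 365 days.
Nov 2, 2235 → Dec 2, 2235: 30 days (November has 30).
Dec 2, 2235 → Jan 2, 2236: 31 days (December has 31).
Jan 2, 2236 → Feb 2, 2236: 31 days (January has 31).
Feb 2, 2236 → Mar 2, 2236: 29 days (February has 29).
Mar 2, 2236 → Apr 2, 2236: 31 days (March has 31).
Apr 2, 2236 → Apr 21, 2236: 19 days.
Total: 3093 days.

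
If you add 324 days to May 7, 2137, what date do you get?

May has 31 days: +25 → Jun 1, 2137 (299 left).
Jun has 30 days: +30 → Jul 1, 2137 (269 left).
Jul has 31 days: +31 → Aug 1, 2137 (238 left).
Aug has 31 days: +31 → Sep 1, 2137 (207 left).
Sep has 30 days: +30 → Oct 1, 2137 (177 left).
Oct has 31 days: +31 → Nov 1, 2137 (146 left).
Nov has 30 days: +30 → Dec 1, 2137 (116 left).
Dec has 31 days: +31 → Jan 1, 2138 (85 left).
Jan has 31 days: +31 → Feb 1, 2138 (54 left).
Feb has 28 days: +28 → Mar 1, 2138 (26 left).
+26 → Mar 27, 2138.

March 27, 2138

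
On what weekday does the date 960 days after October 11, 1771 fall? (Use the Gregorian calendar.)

Saturday

Oct 11, 1771 is a Friday.
960 mod 7 = 1, so 960 days after a Friday is Friday + 1 = Saturday.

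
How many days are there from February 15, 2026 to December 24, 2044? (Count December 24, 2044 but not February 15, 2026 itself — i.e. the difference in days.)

6887

Feb 15, 2026 → Feb 15, 2027: 365 days.
Feb 15, 2027 → Feb 15, 2028: 365 days.
Feb 15, 2028 → Feb 15, 2029: 366 days (Feb 29, 2028 is in that span).
Feb 15, 2029 → Feb 15, 2030: 365 days.
Feb 15, 2030 → Feb 15, 2031: 365 days.
Feb 15, 2031 → Feb 15, 2032: 365 days.
Feb 15, 2032 → Feb 15, 2033: 366 days (Feb 29, 2032 is in that span).
Feb 15, 2033 → Feb 15, 2034: 365 days.
Feb 15, 2034 → Feb 15, 2035: 365 days.
Feb 15, 2035 → Feb 15, 2036: 365 days.
Feb 15, 2036 → Feb 15, 2037: 366 days (Feb 29, 2036 is in that span).
Feb 15, 2037 → Feb 15, 2038: 365 days.
Feb 15, 2038 → Feb 15, 2039: 365 days.
Feb 15, 2039 → Feb 15, 2040: 365 days.
Feb 15, 2040 → Feb 15, 2041: 366 days (Feb 29, 2040 is in that span).
Feb 15, 2041 → Feb 15, 2042: 365 days.
Feb 15, 2042 → Feb 15, 2043: 365 days.
Feb 15, 2043 → Feb 15, 2044: 365 days.
Feb 15, 2044 → Mar 15, 2044: 29 days (February has 29).
Mar 15, 2044 → Apr 15, 2044: 31 days (March has 31).
Apr 15, 2044 → May 15, 2044: 30 days (April has 30).
May 15, 2044 → Jun 15, 2044: 31 days (May has 31).
Jun 15, 2044 → Jul 15, 2044: 30 days (June has 30).
Jul 15, 2044 → Aug 15, 2044: 31 days (July has 31).
Aug 15, 2044 → Sep 15, 2044: 31 days (August has 31).
Sep 15, 2044 → Oct 15, 2044: 30 days (September has 30).
Oct 15, 2044 → Nov 15, 2044: 31 days (October has 31).
Nov 15, 2044 → Dec 15, 2044: 30 days (November has 30).
Dec 15, 2044 → Dec 24, 2044: 9 days.
Total: 6887 days.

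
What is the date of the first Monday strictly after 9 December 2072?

December 12, 2072

Dec 9, 2072 is a Friday.
From Friday to the next Monday is 3 days.
Dec 9, 2072 + 3 = Dec 12, 2072.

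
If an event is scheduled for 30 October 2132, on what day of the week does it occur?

Doomsday rule: the anchor day for the 2100s is Sunday. For year 32: 32÷12 = 2 r 8, and 8÷4 = 2, so 2+8+2 = 12.
Sunday + 12 ≡ Friday — that's 2132's doomsday.
In October the doomsday date is Oct 10.
Oct 30 is 20 days after Oct 10; 20 mod 7 = 6, so Friday + 6 = Thursday.

Thursday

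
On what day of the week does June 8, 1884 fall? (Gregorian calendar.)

Sunday

Doomsday rule: the anchor day for the 1800s is Friday. For year 84: 84÷12 = 7 r 0, and 0÷4 = 0, so 7+0+0 = 7.
Friday + 7 ≡ Friday — that's 1884's doomsday.
In June the doomsday date is Jun 6.
Jun 8 is 2 days after Jun 6; 2 mod 7 = 2, so Friday + 2 = Sunday.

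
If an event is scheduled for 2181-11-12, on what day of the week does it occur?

January 1, 2181 is a Monday.
Jan 1, 2181 → Feb 1, 2181: 31 days (January has 31).
Feb 1, 2181 → Mar 1, 2181: 28 days (February has 28).
Mar 1, 2181 → Apr 1, 2181: 31 days (March has 31).
Apr 1, 2181 → May 1, 2181: 30 days (April has 30).
May 1, 2181 → Jun 1, 2181: 31 days (May has 31).
Jun 1, 2181 → Jul 1, 2181: 30 days (June has 30).
Jul 1, 2181 → Aug 1, 2181: 31 days (July has 31).
Aug 1, 2181 → Sep 1, 2181: 31 days (August has 31).
Sep 1, 2181 → Oct 1, 2181: 30 days (September has 30).
Oct 1, 2181 → Nov 1, 2181: 31 days (October has 31).
Nov 1, 2181 → Nov 12, 2181: 11 days.
Total: 315 days.
315 mod 7 = 0, so Monday + 0 = Monday.

Monday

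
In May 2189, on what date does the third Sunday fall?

May 1, 2189 is a Friday.
The first Sunday is therefore May 3 (2 days later).
The third Sunday is 3 + 2×7 = May 17.

May 17, 2189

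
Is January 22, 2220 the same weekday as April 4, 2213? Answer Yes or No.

No

From Apr 4, 2213 to Jan 22, 2220 is 2484 days.
2484 mod 7 = 6, so they are different weekdays.
(Apr 4, 2213 is a Sunday; Jan 22, 2220 is a Saturday.)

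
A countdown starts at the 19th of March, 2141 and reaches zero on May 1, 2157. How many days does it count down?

Mar 19, 2141 → Mar 19, 2142: 365 days.
Mar 19, 2142 → Mar 19, 2143: 365 days.
Mar 19, 2143 → Mar 19, 2144: 366 days (Feb 29, 2144 is in that span).
Mar 19, 2144 → Mar 19, 2145: 365 days.
Mar 19, 2145 → Mar 19, 2146: 365 days.
Mar 19, 2146 → Mar 19, 2147: 365 days.
Mar 19, 2147 → Mar 19, 2148: 366 days (Feb 29, 2148 is in that span).
Mar 19, 2148 → Mar 19, 2149: 365 days.
Mar 19, 2149 → Mar 19, 2150: 365 days.
Mar 19, 2150 → Mar 19, 2151: 365 days.
Mar 19, 2151 → Mar 19, 2152: 366 days (Feb 29, 2152 is in that span).
Mar 19, 2152 → Mar 19, 2153: 365 days.
Mar 19, 2153 → Mar 19, 2154: 365 days.
Mar 19, 2154 → Mar 19, 2155: 365 days.
Mar 19, 2155 → Mar 19, 2156: 366 days (Feb 29, 2156 is in that span).
Mar 19, 2156 → Mar 19, 2157: 365 days.
Mar 19, 2157 → Apr 19, 2157: 31 days (March has 31).
Apr 19, 2157 → May 1, 2157: 12 days.
Total: 5887 days.

5887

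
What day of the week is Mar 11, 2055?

Doomsday rule: the anchor day for the 2000s is Tuesday. For year 55: 55÷12 = 4 r 7, and 7÷4 = 1, so 4+7+1 = 12.
Tuesday + 12 ≡ Sunday — that's 2055's doomsday.
In March the doomsday date is Mar 14.
Mar 11 is 3 days before Mar 14; 3 mod 7 = 3, so Sunday − 3 = Thursday.

Thursday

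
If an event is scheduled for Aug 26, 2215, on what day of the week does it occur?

Saturday

Doomsday rule: the anchor day for the 2200s is Friday. For year 15: 15÷12 = 1 r 3, and 3÷4 = 0, so 1+3+0 = 4.
Friday + 4 ≡ Tuesday — that's 2215's doomsday.
In August the doomsday date is Aug 8.
Aug 26 is 18 days after Aug 8; 18 mod 7 = 4, so Tuesday + 4 = Saturday.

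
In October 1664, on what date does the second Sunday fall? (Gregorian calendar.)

October 12, 1664

October 1, 1664 is a Wednesday.
The first Sunday is therefore October 5 (4 days later).
The second Sunday is 5 + 1×7 = October 12.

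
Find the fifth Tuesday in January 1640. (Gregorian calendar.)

January 1, 1640 is a Sunday.
The first Tuesday is therefore January 3 (2 days later).
The fifth Tuesday is 3 + 4×7 = January 31.

January 31, 1640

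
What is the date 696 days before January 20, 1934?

February 24, 1932

−365 (one year) → Jan 20, 1933 (331 left).
−20 → Dec 31, 1932 (end of Dec, 31 days; 311 left).
−31 → Nov 30, 1932 (end of Nov, 30 days; 280 left).
−30 → Oct 31, 1932 (end of Oct, 31 days; 250 left).
−31 → Sep 30, 1932 (end of Sep, 30 days; 219 left).
−30 → Aug 31, 1932 (end of Aug, 31 days; 189 left).
−31 → Jul 31, 1932 (end of Jul, 31 days; 158 left).
−31 → Jun 30, 1932 (end of Jun, 30 days; 127 left).
−30 → May 31, 1932 (end of May, 31 days; 97 left).
−31 → Apr 30, 1932 (end of Apr, 30 days; 66 left).
−30 → Mar 31, 1932 (end of Mar, 31 days; 36 left).
−31 → Feb 29, 1932 (end of Feb, 29 days; 5 left).
−5 → Feb 24, 1932.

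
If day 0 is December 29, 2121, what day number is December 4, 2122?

Dec 29, 2121 → Jan 29, 2122: 31 days (December has 31).
Jan 29, 2122 → Feb 28, 2122: 30 days (January has 31).
Feb 28, 2122 → Mar 28, 2122: 28 days (February has 28).
Mar 28, 2122 → Apr 28, 2122: 31 days (March has 31).
Apr 28, 2122 → May 28, 2122: 30 days (April has 30).
May 28, 2122 → Jun 28, 2122: 31 days (May has 31).
Jun 28, 2122 → Jul 28, 2122: 30 days (June has 30).
Jul 28, 2122 → Aug 28, 2122: 31 days (July has 31).
Aug 28, 2122 → Sep 28, 2122: 31 days (August has 31).
Sep 28, 2122 → Oct 28, 2122: 30 days (September has 30).
Oct 28, 2122 → Nov 28, 2122: 31 days (October has 31).
Nov 28, 2122 → Dec 4, 2122: 6 days.
Total: 340 days.

340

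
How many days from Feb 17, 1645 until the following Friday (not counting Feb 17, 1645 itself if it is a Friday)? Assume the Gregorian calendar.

Feb 17, 1645 is a Friday.
From Friday to the next Friday is 7 days.

7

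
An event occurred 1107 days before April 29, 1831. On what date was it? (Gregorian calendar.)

−365 (one year) → Apr 29, 1830 (742 left).
−365 (one year) → Apr 29, 1829 (377 left).
−29 → Mar 31, 1829 (end of Mar, 31 days; 348 left).
−31 → Feb 28, 1829 (end of Feb, 28 days; 317 left).
−28 → Jan 31, 1829 (end of Jan, 31 days; 289 left).
−31 → Dec 31, 1828 (end of Dec, 31 days; 258 left).
−31 → Nov 30, 1828 (end of Nov, 30 days; 227 left).
−30 → Oct 31, 1828 (end of Oct, 31 days; 197 left).
−31 → Sep 30, 1828 (end of Sep, 30 days; 166 left).
−30 → Aug 31, 1828 (end of Aug, 31 days; 136 left).
−31 → Jul 31, 1828 (end of Jul, 31 days; 105 left).
−31 → Jun 30, 1828 (end of Jun, 30 days; 74 left).
−30 → May 31, 1828 (end of May, 31 days; 44 left).
−31 → Apr 30, 1828 (end of Apr, 30 days; 13 left).
−13 → Apr 17, 1828.

April 17, 1828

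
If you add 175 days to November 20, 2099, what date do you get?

Nov has 30 days: +11 → Dec 1, 2099 (164 left).
Dec has 31 days: +31 → Jan 1, 2100 (133 left).
Jan has 31 days: +31 → Feb 1, 2100 (102 left).
Feb has 28 days: +28 → Mar 1, 2100 (74 left).
Mar has 31 days: +31 → Apr 1, 2100 (43 left).
Apr has 30 days: +30 → May 1, 2100 (13 left).
+13 → May 14, 2100.

May 14, 2100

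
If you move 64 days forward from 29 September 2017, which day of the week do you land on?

Saturday

Sep 29, 2017 is a Friday.
64 mod 7 = 1, so 64 days after a Friday is Friday + 1 = Saturday.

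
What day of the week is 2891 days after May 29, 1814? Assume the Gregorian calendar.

First find the weekday of May 29, 1814. Doomsday rule: the anchor day for the 1800s is Friday. For year 14: 14÷12 = 1 r 2, and 2÷4 = 0, so 1+2+0 = 3.
Friday + 3 ≡ Monday — that's 1814's doomsday.
In May the doomsday date is May 9.
May 29 is 20 days after May 9; 20 mod 7 = 6, so Monday + 6 = Sunday.
2891 mod 7 = 0, so 2891 days after a Sunday is Sunday + 0 = Sunday.

Sunday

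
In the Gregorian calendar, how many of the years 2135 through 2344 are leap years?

51

Multiples of 4 in [2135,2344]: 53.
Of those, multiples of 100: 2 (not leap unless ÷400).
Multiples of 400: 0.
Leap years = 53 − 2 + 0 = 51.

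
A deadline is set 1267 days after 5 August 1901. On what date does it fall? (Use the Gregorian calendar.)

January 23, 1905

+365 (one year) → Aug 5, 1902 (902 left).
+365 (one year) → Aug 5, 1903 (537 left).
+366 (one year; includes Feb 29, 1904) → Aug 5, 1904 (171 left).
Aug has 31 days: +27 → Sep 1, 1904 (144 left).
Sep has 30 days: +30 → Oct 1, 1904 (114 left).
Oct has 31 days: +31 → Nov 1, 1904 (83 left).
Nov has 30 days: +30 → Dec 1, 1904 (53 left).
Dec has 31 days: +31 → Jan 1, 1905 (22 left).
+22 → Jan 23, 1905.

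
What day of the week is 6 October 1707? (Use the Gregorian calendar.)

Doomsday rule: the anchor day for the 1700s is Sunday. For year 07: 7÷12 = 0 r 7, and 7÷4 = 1, so 0+7+1 = 8.
Sunday + 8 ≡ Monday — that's 1707's doomsday.
In October the doomsday date is Oct 10.
Oct 6 is 4 days before Oct 10; 4 mod 7 = 4, so Monday − 4 = Thursday.

Thursday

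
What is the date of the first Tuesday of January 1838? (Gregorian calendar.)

January 1, 1838 is a Monday.
The first Tuesday is therefore January 2 (1 days later).

January 2, 1838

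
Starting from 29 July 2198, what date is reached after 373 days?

August 6, 2199

Jul has 31 days: +3 → Aug 1, 2198 (370 left).
Aug has 31 days: +31 → Sep 1, 2198 (339 left).
Sep has 30 days: +30 → Oct 1, 2198 (309 left).
Oct has 31 days: +31 → Nov 1, 2198 (278 left).
Nov has 30 days: +30 → Dec 1, 2198 (248 left).
Dec has 31 days: +31 → Jan 1, 2199 (217 left).
Jan has 31 days: +31 → Feb 1, 2199 (186 left).
Feb has 28 days: +28 → Mar 1, 2199 (158 left).
Mar has 31 days: +31 → Apr 1, 2199 (127 left).
Apr has 30 days: +30 → May 1, 2199 (97 left).
May has 31 days: +31 → Jun 1, 2199 (66 left).
Jun has 30 days: +30 → Jul 1, 2199 (36 left).
Jul has 31 days: +31 → Aug 1, 2199 (5 left).
+5 → Aug 6, 2199.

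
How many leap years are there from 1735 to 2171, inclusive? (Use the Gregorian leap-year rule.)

106

Multiples of 4 in [1735,2171]: 109.
Of those, multiples of 100: 4 (not leap unless ÷400).
Multiples of 400: 1.
Leap years = 109 − 4 + 1 = 106.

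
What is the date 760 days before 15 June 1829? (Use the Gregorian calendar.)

May 17, 1827

−365 (one year) → Jun 15, 1828 (395 left).
−15 → May 31, 1828 (end of May, 31 days; 380 left).
−31 → Apr 30, 1828 (end of Apr, 30 days; 349 left).
−30 → Mar 31, 1828 (end of Mar, 31 days; 319 left).
−31 → Feb 29, 1828 (end of Feb, 29 days; 288 left).
−29 → Jan 31, 1828 (end of Jan, 31 days; 259 left).
−31 → Dec 31, 1827 (end of Dec, 31 days; 228 left).
−31 → Nov 30, 1827 (end of Nov, 30 days; 197 left).
−30 → Oct 31, 1827 (end of Oct, 31 days; 167 left).
−31 → Sep 30, 1827 (end of Sep, 30 days; 136 left).
−30 → Aug 31, 1827 (end of Aug, 31 days; 106 left).
−31 → Jul 31, 1827 (end of Jul, 31 days; 75 left).
−31 → Jun 30, 1827 (end of Jun, 30 days; 44 left).
−30 → May 31, 1827 (end of May, 31 days; 14 left).
−14 → May 17, 1827.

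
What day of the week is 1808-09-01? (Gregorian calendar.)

Thursday

Doomsday rule: the anchor day for the 1800s is Friday. For year 08: 8÷12 = 0 r 8, and 8÷4 = 2, so 0+8+2 = 10.
Friday + 10 ≡ Monday — that's 1808's doomsday.
In September the doomsday date is Sep 5.
Sep 1 is 4 days before Sep 5; 4 mod 7 = 4, so Monday − 4 = Thursday.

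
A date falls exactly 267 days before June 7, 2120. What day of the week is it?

First find the weekday of Jun 7, 2120. Doomsday rule: the anchor day for the 2100s is Sunday. For year 20: 20÷12 = 1 r 8, and 8÷4 = 2, so 1+8+2 = 11.
Sunday + 11 ≡ Thursday — that's 2120's doomsday.
In June the doomsday date is Jun 6.
Jun 7 is 1 day after Jun 6; 1 mod 7 = 1, so Thursday + 1 = Friday.
267 mod 7 = 1, so 267 days before a Friday is Friday − 1 = Thursday.

Thursday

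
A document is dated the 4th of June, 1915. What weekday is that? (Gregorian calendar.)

Friday

Doomsday rule: the anchor day for the 1900s is Wednesday. For year 15: 15÷12 = 1 r 3, and 3÷4 = 0, so 1+3+0 = 4.
Wednesday + 4 ≡ Sunday — that's 1915's doomsday.
In June the doomsday date is Jun 6.
Jun 4 is 2 days before Jun 6; 2 mod 7 = 2, so Sunday − 2 = Friday.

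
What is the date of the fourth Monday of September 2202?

September 27, 2202

September 1, 2202 is a Wednesday.
The first Monday is therefore September 6 (5 days later).
The fourth Monday is 6 + 3×7 = September 27.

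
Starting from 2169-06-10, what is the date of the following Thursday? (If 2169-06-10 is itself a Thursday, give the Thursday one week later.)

June 15, 2169

Jun 10, 2169 is a Saturday.
From Saturday to the next Thursday is 5 days.
Jun 10, 2169 + 5 = Jun 15, 2169.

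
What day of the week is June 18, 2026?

Doomsday rule: the anchor day for the 2000s is Tuesday. For year 26: 26÷12 = 2 r 2, and 2÷4 = 0, so 2+2+0 = 4.
Tuesday + 4 ≡ Saturday — that's 2026's doomsday.
In June the doomsday date is Jun 6.
Jun 18 is 12 days after Jun 6; 12 mod 7 = 5, so Saturday + 5 = Thursday.

Thursday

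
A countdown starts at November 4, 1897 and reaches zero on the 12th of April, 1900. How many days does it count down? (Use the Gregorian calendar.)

Nov 4, 1897 → Nov 4, 1898: 365 days.
Nov 4, 1898 → Nov 4, 1899: 365 days.
Nov 4, 1899 → Dec 4, 1899: 30 days (November has 30).
Dec 4, 1899 → Jan 4, 1900: 31 days (December has 31).
Jan 4, 1900 → Feb 4, 1900: 31 days (January has 31).
Feb 4, 1900 → Mar 4, 1900: 28 days (February has 28).
Mar 4, 1900 → Apr 4, 1900: 31 days (March has 31).
Apr 4, 1900 → Apr 12, 1900: 8 days.
Total: 889 days.

889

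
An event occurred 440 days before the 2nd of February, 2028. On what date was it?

−365 (one year) → Feb 2, 2027 (75 left).
−2 → Jan 31, 2027 (end of Jan, 31 days; 73 left).
−31 → Dec 31, 2026 (end of Dec, 31 days; 42 left).
−31 → Nov 30, 2026 (end of Nov, 30 days; 11 left).
−11 → Nov 19, 2026.

November 19, 2026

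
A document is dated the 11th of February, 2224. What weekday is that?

Doomsday rule: the anchor day for the 2200s is Friday. For year 24: 24÷12 = 2 r 0, and 0÷4 = 0, so 2+0+0 = 2.
Friday + 2 ≡ Sunday — that's 2224's doomsday.
In February the doomsday date is Feb 29 (2224 is a leap year (divisible by 4)).
Feb 11 is 18 days before Feb 29; 18 mod 7 = 4, so Sunday − 4 = Wednesday.

Wednesday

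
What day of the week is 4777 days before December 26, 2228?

Tuesday

Dec 26, 2228 is a Friday.
4777 mod 7 = 3, so 4777 days before a Friday is Friday − 3 = Tuesday.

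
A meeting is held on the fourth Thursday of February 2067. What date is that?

February 1, 2067 is a Tuesday.
The first Thursday is therefore February 3 (2 days later).
The fourth Thursday is 3 + 3×7 = February 24.

February 24, 2067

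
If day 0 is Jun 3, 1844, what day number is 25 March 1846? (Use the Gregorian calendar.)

660

Jun 3, 1844 → Jun 3, 1845: 365 days.
Jun 3, 1845 → Jul 3, 1845: 30 days (June has 30).
Jul 3, 1845 → Aug 3, 1845: 31 days (July has 31).
Aug 3, 1845 → Sep 3, 1845: 31 days (August has 31).
Sep 3, 1845 → Oct 3, 1845: 30 days (September has 30).
Oct 3, 1845 → Nov 3, 1845: 31 days (October has 31).
Nov 3, 1845 → Dec 3, 1845: 30 days (November has 30).
Dec 3, 1845 → Jan 3, 1846: 31 days (December has 31).
Jan 3, 1846 → Feb 3, 1846: 31 days (January has 31).
Feb 3, 1846 → Mar 3, 1846: 28 days (February has 28).
Mar 3, 1846 → Mar 25, 1846: 22 days.
Total: 660 days.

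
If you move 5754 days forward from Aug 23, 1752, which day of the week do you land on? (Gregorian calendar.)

Wednesday

Aug 23, 1752 is a Wednesday.
5754 mod 7 = 0, so 5754 days after a Wednesday is Wednesday + 0 = Wednesday.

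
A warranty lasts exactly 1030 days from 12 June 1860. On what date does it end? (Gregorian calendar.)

April 8, 1863

+365 (one year) → Jun 12, 1861 (665 left).
+365 (one year) → Jun 12, 1862 (300 left).
Jun has 30 days: +19 → Jul 1, 1862 (281 left).
Jul has 31 days: +31 → Aug 1, 1862 (250 left).
Aug has 31 days: +31 → Sep 1, 1862 (219 left).
Sep has 30 days: +30 → Oct 1, 1862 (189 left).
Oct has 31 days: +31 → Nov 1, 1862 (158 left).
Nov has 30 days: +30 → Dec 1, 1862 (128 left).
Dec has 31 days: +31 → Jan 1, 1863 (97 left).
Jan has 31 days: +31 → Feb 1, 1863 (66 left).
Feb has 28 days: +28 → Mar 1, 1863 (38 left).
Mar has 31 days: +31 → Apr 1, 1863 (7 left).
+7 → Apr 8, 1863.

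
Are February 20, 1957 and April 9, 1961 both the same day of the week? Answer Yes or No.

No

From Feb 20, 1957 to Apr 9, 1961 is 1509 days.
1509 mod 7 = 4, so they are different weekdays.
(Feb 20, 1957 is a Wednesday; Apr 9, 1961 is a Sunday.)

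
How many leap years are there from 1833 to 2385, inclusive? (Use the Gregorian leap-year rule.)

134

Multiples of 4 in [1833,2385]: 138.
Of those, multiples of 100: 5 (not leap unless ÷400).
Multiples of 400: 1.
Leap years = 138 − 5 + 1 = 134.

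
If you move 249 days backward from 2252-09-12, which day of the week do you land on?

Sep 12, 2252 is a Sunday.
249 mod 7 = 4, so 249 days before a Sunday is Sunday − 4 = Wednesday.

Wednesday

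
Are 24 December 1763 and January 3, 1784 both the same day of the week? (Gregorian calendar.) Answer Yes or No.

From Dec 24, 1763 to Jan 3, 1784 is 7315 days.
7315 mod 7 = 0, so they are the same weekday.
(Dec 24, 1763 is a Saturday; Jan 3, 1784 is a Saturday.)

Yes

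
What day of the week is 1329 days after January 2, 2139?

Jan 2, 2139 is a Friday.
1329 mod 7 = 6, so 1329 days after a Friday is Friday + 6 = Thursday.

Thursday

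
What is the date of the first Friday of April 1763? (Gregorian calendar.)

April 1, 1763

April 1, 1763 is a Friday.
The first Friday is therefore April 1 (same day).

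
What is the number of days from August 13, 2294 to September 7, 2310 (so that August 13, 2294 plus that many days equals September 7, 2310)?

Aug 13, 2294 → Aug 13, 2295: 365 days.
Aug 13, 2295 → Aug 13, 2296: 366 days (Feb 29, 2296 is in that span).
Aug 13, 2296 → Aug 13, 2297: 365 days.
Aug 13, 2297 → Aug 13, 2298: 365 days.
Aug 13, 2298 → Aug 13, 2299: 365 days.
Aug 13, 2299 → Aug 13, 2300: 365 days.
Aug 13, 2300 → Aug 13, 2301: 365 days.
Aug 13, 2301 → Aug 13, 2302: 365 days.
Aug 13, 2302 → Aug 13, 2303: 365 days.
Aug 13, 2303 → Aug 13, 2304: 366 days (Feb 29, 2304 is in that span).
Aug 13, 2304 → Aug 13, 2305: 365 days.
Aug 13, 2305 → Aug 13, 2306: 365 days.
Aug 13, 2306 → Aug 13, 2307: 365 days.
Aug 13, 2307 → Aug 13, 2308: 366 days (Feb 29, 2308 is in that span).
Aug 13, 2308 → Aug 13, 2309: 365 days.
Aug 13, 2309 → Sep 13, 2309: 31 days (August has 31).
Sep 13, 2309 → Oct 13, 2309: 30 days (September has 30).
Oct 13, 2309 → Nov 13, 2309: 31 days (October has 31).
Nov 13, 2309 → Dec 13, 2309: 30 days (November has 30).
Dec 13, 2309 → Jan 13, 2310: 31 days (December has 31).
Jan 13, 2310 → Feb 13, 2310: 31 days (January has 31).
Feb 13, 2310 → Mar 13, 2310: 28 days (February has 28).
Mar 13, 2310 → Apr 13, 2310: 31 days (March has 31).
Apr 13, 2310 → May 13, 2310: 30 days (April has 30).
May 13, 2310 → Jun 13, 2310: 31 days (May has 31).
Jun 13, 2310 → Jul 13, 2310: 30 days (June has 30).
Jul 13, 2310 → Aug 13, 2310: 31 days (July has 31).
Aug 13, 2310 → Sep 7, 2310: 25 days.
Total: 5868 days.

5868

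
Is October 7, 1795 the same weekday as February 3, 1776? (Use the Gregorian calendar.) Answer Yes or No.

No

From Feb 3, 1776 to Oct 7, 1795 is 7186 days.
7186 mod 7 = 4, so they are different weekdays.
(Feb 3, 1776 is a Saturday; Oct 7, 1795 is a Wednesday.)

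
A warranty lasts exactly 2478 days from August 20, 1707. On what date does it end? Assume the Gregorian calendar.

June 2, 1714

+366 (one year; includes Feb 29, 1708) → Aug 20, 1708 (2112 left).
+365 (one year) → Aug 20, 1709 (1747 left).
+365 (one year) → Aug 20, 1710 (1382 left).
+365 (one year) → Aug 20, 1711 (1017 left).
+366 (one year; includes Feb 29, 1712) → Aug 20, 1712 (651 left).
+365 (one year) → Aug 20, 1713 (286 left).
Aug has 31 days: +12 → Sep 1, 1713 (274 left).
Sep has 30 days: +30 → Oct 1, 1713 (244 left).
Oct has 31 days: +31 → Nov 1, 1713 (213 left).
Nov has 30 days: +30 → Dec 1, 1713 (183 left).
Dec has 31 days: +31 → Jan 1, 1714 (152 left).
Jan has 31 days: +31 → Feb 1, 1714 (121 left).
Feb has 28 days: +28 → Mar 1, 1714 (93 left).
Mar has 31 days: +31 → Apr 1, 1714 (62 left).
Apr has 30 days: +30 → May 1, 1714 (32 left).
May has 31 days: +31 → Jun 1, 1714 (1 left).
+1 → Jun 2, 1714.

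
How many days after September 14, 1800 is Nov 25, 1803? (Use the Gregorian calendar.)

1167

Sep 14, 1800 → Sep 14, 1801: 365 days.
Sep 14, 1801 → Sep 14, 1802: 365 days.
Sep 14, 1802 → Sep 14, 1803: 365 days.
Sep 14, 1803 → Oct 14, 1803: 30 days (September has 30).
Oct 14, 1803 → Nov 14, 1803: 31 days (October has 31).
Nov 14, 1803 → Nov 25, 1803: 11 days.
Total: 1167 days.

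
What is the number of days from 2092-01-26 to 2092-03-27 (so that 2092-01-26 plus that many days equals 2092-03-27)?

Jan 26, 2092 → Feb 26, 2092: 31 days (January has 31).
Feb 26, 2092 → Mar 26, 2092: 29 days (February has 29).
Mar 26, 2092 → Mar 27, 2092: 1 days.
Total: 61 days.

61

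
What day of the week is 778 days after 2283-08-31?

First find the weekday of Aug 31, 2283. Doomsday rule: the anchor day for the 2200s is Friday. For year 83: 83÷12 = 6 r 11, and 11÷4 = 2, so 6+11+2 = 19.
Friday + 19 ≡ Wednesday — that's 2283's doomsday.
In August the doomsday date is Aug 8.
Aug 31 is 23 days after Aug 8; 23 mod 7 = 2, so Wednesday + 2 = Friday.
778 mod 7 = 1, so 778 days after a Friday is Friday + 1 = Saturday.

Saturday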